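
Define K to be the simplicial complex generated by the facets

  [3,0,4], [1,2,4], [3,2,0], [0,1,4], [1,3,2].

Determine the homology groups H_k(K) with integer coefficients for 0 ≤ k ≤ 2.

H_0 ≅ Z,  H_1 ≅ Z,  H_2 = 0.

Fix the vertex order 0 < 1 < 2 < 3 < 4 and write every simplex with vertices in increasing order. Then dim K = 2 and the simplices of K are:

  0-simplices (5): [0], [1], [2], [3], [4]
  1-simplices (10): [0,1], [0,2], [0,3], [0,4], [1,2], [1,3], [1,4], [2,3], [2,4], [3,4]
  2-simplices (5): [0,1,4], [0,2,3], [0,3,4], [1,2,3], [1,2,4]

so the chain groups are C_0 ≅ Z^5, C_1 ≅ Z^10, C_2 ≅ Z^5.

The boundary map ∂_1: C_1 → C_0 is given by ∂[p,q] = [q] − [p].
As a 5×10 matrix over Z this has rank 4, with invariant factors (1,1,1,1).

Boundary ∂_2: C_2 → C_1 sends each 2-simplex [p,q,r] to [q,r] − [p,r] + [p,q]. For instance
  ∂[0,2,3] = [2,3] − [0,3] + [0,2],
  ∂[0,1,4] = [1,4] − [0,4] + [0,1].
The 10×5 boundary matrix has rank 5 and Smith normal form diag(1,1,1,1,1).

From H_k ≅ ker(∂_k) / im(∂_{k+1}) we obtain:

  H_0: rank C_0 − rank ∂_1 = 5 − 4 = 1, and the invariant factors of ∂_1 are all 1, so H_0 ≅ Z.
  H_1: rank ker ∂_1 − rank ∂_2 = (10 − 4) − 5 = 1, and the invariant factors of ∂_2 are all 1, so H_1 ≅ Z.
  H_2: rank ker ∂_2 − rank ∂_3 = (5 − 5) − 0 = 0, and there is no ∂_3, so H_2 ≅ 0.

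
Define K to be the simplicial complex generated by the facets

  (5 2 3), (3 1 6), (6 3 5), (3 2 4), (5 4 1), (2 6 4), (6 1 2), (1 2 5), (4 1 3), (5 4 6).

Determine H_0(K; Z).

H_0 ≅ Z.

Order the vertices as 1 < 2 < 3 < 4 < 5 < 6. Listing each simplex with vertices in this order, K has dimension 2 with simplices:

  0-simplices (6): [1], [2], [3], [4], [5], [6]
  1-simplices (15): [1,2], [1,3], [1,4], [1,5], [1,6], [2,3], [2,4], [2,5], [2,6], [3,4], [3,5], [3,6], [4,5], [4,6], [5,6]
  2-simplices (10): [1,2,5], [1,2,6], [1,3,4], [1,3,6], [1,4,5], [2,3,4], [2,3,5], [2,4,6], [3,5,6], [4,5,6]

giving chain groups C_0 ≅ Z^6, C_1 ≅ Z^15, C_2 ≅ Z^10.

The boundary map ∂_1: C_1 → C_0 is given by ∂[p,q] = [q] − [p]. For instance
  ∂[1,3] = [3] − [1].
This gives a 6×15 integer matrix of rank 5; reducing to Smith normal form yields diagonal entries (1,1,1,1,1).

Boundary ∂_2: C_2 → C_1 sends each 2-simplex [p,q,r] to [q,r] − [p,r] + [p,q]. For instance
  ∂[2,4,6] = [4,6] − [2,6] + [2,4],
  ∂[2,3,5] = [3,5] − [2,5] + [2,3].
As a 15×10 matrix over Z this has rank 10, with invariant factors (1,1,1,1,1,1,1,1,1,2).

Reading off H_k = ker ∂_k / im ∂_{k+1}:

  H_0: rank C_0 − rank ∂_1 = 6 − 5 = 1, and the invariant factors of ∂_1 are all 1, so H_0 ≅ Z.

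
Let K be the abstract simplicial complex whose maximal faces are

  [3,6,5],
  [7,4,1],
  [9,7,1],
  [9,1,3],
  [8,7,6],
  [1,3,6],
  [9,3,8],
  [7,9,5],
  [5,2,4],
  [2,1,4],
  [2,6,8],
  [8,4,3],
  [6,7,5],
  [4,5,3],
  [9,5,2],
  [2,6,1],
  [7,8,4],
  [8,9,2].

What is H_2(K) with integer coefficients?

H_2 = Z.

We work with the vertex ordering 1 < 2 < 3 < 4 < 5 < 6 < 7 < 8 < 9. The simplices of K, each written with vertices in increasing order, are:

  0-simplices (9): [1], [2], [3], [4], [5], [6], [7], [8], [9]
  1-simplices (27): (27 of them)
  2-simplices (18): [1,2,4], [1,2,6], [1,3,6], [1,3,9], [1,4,7], [1,7,9], [2,4,5], [2,5,9], [2,6,8], [2,8,9], [3,4,5], [3,4,8], [3,5,6], [3,8,9], [4,7,8], [5,6,7], [5,7,9], [6,7,8]

giving chain groups C_0 ≅ Z^9, C_1 ≅ Z^27, C_2 ≅ Z^18.

∂_1: C_1 → C_0 sends each edge [p,q] (with p < q) to q − p. For instance
  ∂[5,6] = [6] − [5].
The resulting 9×27 matrix has rank 8, and its Smith normal form has invariant factors (1,1,1,1,1,1,1,1).

∂_2: C_2 → C_1 acts by ∂[p,q,r] = [q,r] − [p,r] + [p,q]. For instance
  ∂[2,6,8] = [6,8] − [2,8] + [2,6],
  ∂[5,6,7] = [6,7] − [5,7] + [5,6].
This gives a 27×18 integer matrix of rank 17; reducing to Smith normal form yields diagonal entries (1,1,1,1,1,1,1,1,1,1,1,1,1,1,1,1,1).

Computing H_k = (kernel of ∂_k) / (image of ∂_{k+1}):

  H_2: rank ker ∂_2 − rank ∂_3 = (18 − 17) − 0 = 1, and there is no ∂_3, so H_2 ≅ Z.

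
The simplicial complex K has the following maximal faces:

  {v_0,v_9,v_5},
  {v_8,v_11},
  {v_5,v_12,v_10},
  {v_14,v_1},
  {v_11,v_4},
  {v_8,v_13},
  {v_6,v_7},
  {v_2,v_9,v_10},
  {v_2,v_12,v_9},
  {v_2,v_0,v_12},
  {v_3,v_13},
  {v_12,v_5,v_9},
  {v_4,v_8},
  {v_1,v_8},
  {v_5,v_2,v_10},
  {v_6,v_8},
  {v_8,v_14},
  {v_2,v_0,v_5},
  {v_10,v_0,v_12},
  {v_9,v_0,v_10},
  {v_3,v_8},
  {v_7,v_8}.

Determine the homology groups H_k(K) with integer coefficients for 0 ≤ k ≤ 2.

Fix the vertex order v_0 < v_1 < v_2 < v_3 < v_4 < v_5 < v_6 < v_7 < v_8 < v_9 < v_10 < v_11 < v_12 < v_13 < v_14 and write every simplex with vertices in increasing order. Then dim K = 2 and the simplices of K are:

  0-simplices (15): [v_0], [v_1], [v_2], [v_3], [v_4], [v_5], [v_6], [v_7], [v_8], [v_9], [v_10], [v_11], [v_12], [v_13], [v_14]
  1-simplices (27): (27 of them)
  2-simplices (10): [v_0,v_2,v_5], [v_0,v_2,v_12], [v_0,v_5,v_9], [v_0,v_9,v_10], [v_0,v_10,v_12], [v_2,v_5,v_10], [v_2,v_9,v_10], [v_2,v_9,v_12], [v_5,v_9,v_12], [v_5,v_10,v_12]

giving chain groups C_0 ≅ Z^15, C_1 ≅ Z^27, C_2 ≅ Z^10.

Boundary ∂_1: C_1 → C_0 is given by ∂[p,q] = [q] − [p]. For instance
  ∂[v_5,v_10] = [v_10] − [v_5].
As a 15×27 matrix over Z this has rank 13, with invariant factors (1,1,1,1,1,1,1,1,1,1,1,1,1).

The boundary map ∂_2: C_2 → C_1 sends each 2-simplex [p,q,r] to [q,r] − [p,r] + [p,q]. For instance
  ∂[v_2,v_9,v_12] = [v_9,v_12] − [v_2,v_12] + [v_2,v_9],
  ∂[v_0,v_10,v_12] = [v_10,v_12] − [v_0,v_12] + [v_0,v_10].
The 27×10 boundary matrix has rank 10 and Smith normal form diag(1,1,1,1,1,1,1,1,1,2).

Computing H_k = (kernel of ∂_k) / (image of ∂_{k+1}):

  H_0: rank C_0 − rank ∂_1 = 15 − 13 = 2, and the invariant factors of ∂_1 are all 1, so H_0 ≅ Z^2.
  H_1: rank ker ∂_1 − rank ∂_2 = (27 − 13) − 10 = 4, and ∂_2 has invariant factor 2 > 1, so H_1 ≅ Z^4 ⊕ Z_2.
  H_2: rank ker ∂_2 − rank ∂_3 = (10 − 10) − 0 = 0, and there is no ∂_3, so H_2 ≅ 0.

H_0 ≅ Z^2,  H_1 ≅ Z^4 ⊕ Z_2,  H_2 = 0.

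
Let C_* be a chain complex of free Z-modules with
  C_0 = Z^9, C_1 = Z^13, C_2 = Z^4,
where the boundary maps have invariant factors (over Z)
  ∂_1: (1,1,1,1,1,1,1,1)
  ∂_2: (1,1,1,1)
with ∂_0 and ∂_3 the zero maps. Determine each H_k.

H_0: b_0 = 9 − 0 − 8 = 1; torsion from ∂_1 factors > 1: none. So H_0 ≅ Z.
H_1: b_1 = 13 − 8 − 4 = 1; torsion from ∂_2 factors > 1: none. So H_1 ≅ Z.
H_2: b_2 = 4 − 4 − 0 = 0; torsion from ∂_3 factors > 1: none. So H_2 ≅ 0.

H_0 ≅ Z,  H_1 ≅ Z,  H_2 = 0.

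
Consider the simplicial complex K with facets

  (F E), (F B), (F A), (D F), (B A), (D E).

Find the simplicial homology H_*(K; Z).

Fix the vertex order A < B < D < E < F and write every simplex with vertices in increasing order. Then dim K = 1 and the simplices of K are:

  0-simplices (5): A, B, D, E, F
  1-simplices (6): AB, AF, BF, DE, DF, EF

giving chain groups C_0 ≅ Z^5, C_1 ≅ Z^6.

The boundary map ∂_1: C_1 → C_0 is given by ∂[p,q] = [q] − [p]. For instance
  ∂BF = F − B.
As a 5×6 matrix over Z this has rank 4, with invariant factors (1,1,1,1).

Now H_k = ker ∂_k / im ∂_{k+1}, so:

  H_0: rank C_0 − rank ∂_1 = 5 − 4 = 1, and the invariant factors of ∂_1 are all 1, so H_0 = Z.
  H_1: rank ker ∂_1 − rank ∂_2 = (6 − 4) − 0 = 2, and there is no ∂_2, so H_1 = Z^2.

(K is a triangulation of a wedge of 2 circles.)

H_0 ≅ Z,  H_1 ≅ Z^2.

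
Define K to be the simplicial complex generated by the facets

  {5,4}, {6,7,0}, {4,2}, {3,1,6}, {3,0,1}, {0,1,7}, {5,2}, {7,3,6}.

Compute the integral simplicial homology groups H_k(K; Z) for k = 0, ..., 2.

We work with the vertex ordering 0 < 1 < 2 < 3 < 4 < 5 < 6 < 7. The simplices of K, each written with vertices in increasing order, are:

  0-simplices (8): [0], [1], [2], [3], [4], [5], [6], [7]
  1-simplices (13): [0,1], [0,3], [0,6], [0,7], [1,3], [1,6], [1,7], [2,4], [2,5], [3,6], [3,7], [4,5], [6,7]
  2-simplices (5): [0,1,3], [0,1,7], [0,6,7], [1,3,6], [3,6,7]

giving chain groups C_0 ≅ Z^8, C_1 ≅ Z^13, C_2 ≅ Z^5.

The boundary map ∂_1: C_1 → C_0 maps an edge to its endpoints' difference, ∂[p,q] = q − p. For instance
  ∂[1,3] = [3] − [1].
The resulting 8×13 matrix has rank 6, and its Smith normal form has invariant factors (1,1,1,1,1,1).

Boundary ∂_2: C_2 → C_1 sends each 2-simplex [p,q,r] to [q,r] − [p,r] + [p,q]. For instance
  ∂[0,1,3] = [1,3] − [0,3] + [0,1],
  ∂[0,6,7] = [6,7] − [0,7] + [0,6].
This gives a 13×5 integer matrix of rank 5; reducing to Smith normal form yields diagonal entries (1,1,1,1,1).

Now H_k = ker ∂_k / im ∂_{k+1}, so:

  H_0: rank C_0 − rank ∂_1 = 8 − 6 = 2, and the invariant factors of ∂_1 are all 1, so H_0 ≅ Z^2.
  H_1: rank ker ∂_1 − rank ∂_2 = (13 − 6) − 5 = 2, and the invariant factors of ∂_2 are all 1, so H_1 ≅ Z^2.
  H_2: rank ker ∂_2 − rank ∂_3 = (5 − 5) − 0 = 0, and there is no ∂_3, so H_2 ≅ 0.

As a check, the Euler characteristic is 8 − 13 + 5 = 0, which agrees with 2 − 2 + 0 = 0.

H_0 = Z^2,  H_1 = Z^2,  H_2 = 0.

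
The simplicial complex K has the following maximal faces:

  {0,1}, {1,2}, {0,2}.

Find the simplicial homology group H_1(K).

H_1 ≅ Z.

Fix the vertex order 0 < 1 < 2 and write every simplex with vertices in increasing order. Then dim K = 1 and the simplices of K are:

  0-simplices (3): [0], [1], [2]
  1-simplices (3): [0,1], [0,2], [1,2]

so the chain groups are C_0 ≅ Z^3, C_1 ≅ Z^3.

Boundary ∂_1: C_1 → C_0 is given by ∂[p,q] = [q] − [p]. For instance
  ∂[0,2] = [2] − [0].
As a 3×3 matrix over Z this has rank 2, with invariant factors (1,1).

Computing H_k = (kernel of ∂_k) / (image of ∂_{k+1}):

  H_1: rank ker ∂_1 − rank ∂_2 = (3 − 2) − 0 = 1, and there is no ∂_2, so H_1 = Z.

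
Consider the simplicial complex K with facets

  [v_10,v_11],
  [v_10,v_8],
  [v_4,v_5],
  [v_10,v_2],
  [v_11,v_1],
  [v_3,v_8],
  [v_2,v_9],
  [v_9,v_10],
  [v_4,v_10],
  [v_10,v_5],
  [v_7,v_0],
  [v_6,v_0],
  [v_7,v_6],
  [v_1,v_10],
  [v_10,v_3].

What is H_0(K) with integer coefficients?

H_0 = Z^2.

K has 12 vertices, 15 edges.
rank ∂_0 = 0, rank ∂_1 = 10 ⇒ b_0 = 12 − 0 − 10 = 2; all invariant factors of ∂_1 are 1 so no torsion. So H_0 ≅ Z^2.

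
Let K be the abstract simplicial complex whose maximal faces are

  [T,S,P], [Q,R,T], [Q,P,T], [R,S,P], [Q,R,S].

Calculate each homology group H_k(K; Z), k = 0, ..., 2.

Order the vertices as P < Q < R < S < T. Listing each simplex with vertices in this order, K has dimension 2 with simplices:

  0-simplices (5): P, Q, R, S, T
  1-simplices (10): PQ, PR, PS, PT, QR, QS, QT, RS, RT, ST
  2-simplices (5): PQT, PRS, PST, QRS, QRT

giving chain groups C_0 ≅ Z^5, C_1 ≅ Z^10, C_2 ≅ Z^5.

The boundary map ∂_1: C_1 → C_0 sends each edge [p,q] (with p < q) to q − p. For instance
  ∂QR = R − Q.
The 5×10 boundary matrix has rank 4 and Smith normal form diag(1,1,1,1).

Boundary ∂_2: C_2 → C_1 acts by ∂[p,q,r] = [q,r] − [p,r] + [p,q]. For instance
  ∂PRS = RS − PS + PR,
  ∂PST = ST − PT + PS.
This gives a 10×5 integer matrix of rank 5; reducing to Smith normal form yields diagonal entries (1,1,1,1,1).

From H_k ≅ ker(∂_k) / im(∂_{k+1}) we obtain:

  H_0: rank C_0 − rank ∂_1 = 5 − 4 = 1, and the invariant factors of ∂_1 are all 1, so H_0 ≅ Z.
  H_1: rank ker ∂_1 − rank ∂_2 = (10 − 4) − 5 = 1, and the invariant factors of ∂_2 are all 1, so H_1 ≅ Z.
  H_2: rank ker ∂_2 − rank ∂_3 = (5 − 5) − 0 = 0, and there is no ∂_3, so H_2 ≅ 0.

As a check, the Euler characteristic is 5 − 10 + 5 = 0, which agrees with 1 − 1 + 0 = 0.

H_0 ≅ Z,  H_1 ≅ Z,  H_2 = 0.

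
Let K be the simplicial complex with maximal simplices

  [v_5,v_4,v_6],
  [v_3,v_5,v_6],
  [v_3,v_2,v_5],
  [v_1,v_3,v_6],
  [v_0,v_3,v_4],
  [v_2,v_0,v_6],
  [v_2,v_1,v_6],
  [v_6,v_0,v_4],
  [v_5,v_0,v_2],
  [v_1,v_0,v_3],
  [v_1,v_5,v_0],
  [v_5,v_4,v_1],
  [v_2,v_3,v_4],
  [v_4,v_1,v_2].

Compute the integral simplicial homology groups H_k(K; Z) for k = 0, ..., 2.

Order the vertices as v_0 < v_1 < v_2 < v_3 < v_4 < v_5 < v_6. Listing each simplex with vertices in this order, K has dimension 2 with simplices:

  0-simplices (7): [v_0], [v_1], [v_2], [v_3], [v_4], [v_5], [v_6]
  1-simplices (21): (21 of them)
  2-simplices (14): (14 of them)

giving chain groups C_0 ≅ Z^7, C_1 ≅ Z^21, C_2 ≅ Z^14.

Boundary ∂_1: C_1 → C_0 is given by ∂[p,q] = [q] − [p].
This gives a 7×21 integer matrix of rank 6; reducing to Smith normal form yields diagonal entries (1,1,1,1,1,1).

Boundary ∂_2: C_2 → C_1 maps a triangle to the signed sum of its edges. For instance
  ∂[v_0,v_1,v_5] = [v_1,v_5] − [v_0,v_5] + [v_0,v_1],
  ∂[v_0,v_3,v_4] = [v_3,v_4] − [v_0,v_4] + [v_0,v_3].
The 21×14 boundary matrix has rank 13 and Smith normal form diag(1,1,1,1,1,1,1,1,1,1,1,1,1).

Now H_k = ker ∂_k / im ∂_{k+1}, so:

  H_0: rank C_0 − rank ∂_1 = 7 − 6 = 1, and the invariant factors of ∂_1 are all 1, so H_0 = Z.
  H_1: rank ker ∂_1 − rank ∂_2 = (21 − 6) − 13 = 2, and the invariant factors of ∂_2 are all 1, so H_1 = Z^2.
  H_2: rank ker ∂_2 − rank ∂_3 = (14 − 13) − 0 = 1, and there is no ∂_3, so H_2 = Z.

As a check, the Euler characteristic is 7 − 21 + 14 = 0, which agrees with 1 − 2 + 1 = 0.
(K is a triangulation of the torus T^2.)

H_0 ≅ Z,  H_1 ≅ Z^2,  H_2 ≅ Z.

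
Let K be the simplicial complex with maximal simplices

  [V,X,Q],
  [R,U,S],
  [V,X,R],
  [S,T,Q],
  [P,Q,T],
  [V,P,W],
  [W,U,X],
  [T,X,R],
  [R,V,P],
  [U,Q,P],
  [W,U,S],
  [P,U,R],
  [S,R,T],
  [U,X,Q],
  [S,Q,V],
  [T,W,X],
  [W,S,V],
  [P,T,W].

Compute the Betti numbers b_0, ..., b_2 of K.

Fix the vertex order P < Q < R < S < T < U < V < W < X and write every simplex with vertices in increasing order. Then dim K = 2 and the simplices of K are:

  0-simplices (9): P, Q, R, S, T, U, V, W, X
  1-simplices (27): PQ, PR, PT, PU, PV, PW, QS, QT, QU, QV, QX, RS, RT, RU, RV, RX, ST, SU, SV, SW, TW, TX, UW, UX, VW, VX, WX
  2-simplices (18): PQT, PQU, PRU, PRV, PTW, PVW, QST, QSV, QUX, QVX, RST, RSU, RTX, RVX, SUW, SVW, TWX, UWX

Hence C_0 ≅ Z^9, C_1 ≅ Z^27, C_2 ≅ Z^18.

The boundary map ∂_1: C_1 → C_0 sends each edge [p,q] (with p < q) to q − p.
This gives a 9×27 integer matrix of rank 8; reducing to Smith normal form yields diagonal entries (1,1,1,1,1,1,1,1).

∂_2: C_2 → C_1 acts by ∂[p,q,r] = [q,r] − [p,r] + [p,q]. For instance
  ∂QSV = SV − QV + QS,
  ∂PTW = TW − PW + PT.
The 27×18 boundary matrix has rank 17 and Smith normal form diag(1,1,1,1,1,1,1,1,1,1,1,1,1,1,1,1,1).

From H_k ≅ ker(∂_k) / im(∂_{k+1}) we obtain:

  H_0: rank C_0 − rank ∂_1 = 9 − 8 = 1, and the invariant factors of ∂_1 are all 1, so H_0 = Z.
  H_1: rank ker ∂_1 − rank ∂_2 = (27 − 8) − 17 = 2, and the invariant factors of ∂_2 are all 1, so H_1 = Z^2.
  H_2: rank ker ∂_2 − rank ∂_3 = (18 − 17) − 0 = 1, and there is no ∂_3, so H_2 = Z.

(K is a triangulation of the torus T^2.)

Hence the Betti numbers are b_0 = 1, b_1 = 2, b_2 = 1.

b_0 = 1, b_1 = 2, b_2 = 1.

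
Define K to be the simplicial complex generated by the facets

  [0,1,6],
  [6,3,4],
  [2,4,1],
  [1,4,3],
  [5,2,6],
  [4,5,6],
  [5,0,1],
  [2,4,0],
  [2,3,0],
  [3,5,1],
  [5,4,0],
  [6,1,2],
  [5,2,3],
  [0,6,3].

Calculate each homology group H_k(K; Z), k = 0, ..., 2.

H_0 ≅ Z,  H_1 ≅ Z^2,  H_2 ≅ Z.

Fix the vertex order 0 < 1 < 2 < 3 < 4 < 5 < 6 and write every simplex with vertices in increasing order. Then dim K = 2 and the simplices of K are:

  0-simplices (7): [0], [1], [2], [3], [4], [5], [6]
  1-simplices (21): [0,1], [0,2], [0,3], [0,4], [0,5], [0,6], [1,2], [1,3], [1,4], [1,5], [1,6], [2,3], [2,4], [2,5], [2,6], [3,4], [3,5], [3,6], [4,5], [4,6], [5,6]
  2-simplices (14): [0,1,5], [0,1,6], [0,2,3], [0,2,4], [0,3,6], [0,4,5], [1,2,4], [1,2,6], [1,3,4], [1,3,5], [2,3,5], [2,5,6], [3,4,6], [4,5,6]

so the chain groups are C_0 ≅ Z^7, C_1 ≅ Z^21, C_2 ≅ Z^14.

The boundary map ∂_1: C_1 → C_0 maps an edge to its endpoints' difference, ∂[p,q] = q − p.
As a 7×21 matrix over Z this has rank 6, with invariant factors (1,1,1,1,1,1).

∂_2: C_2 → C_1 acts by ∂[p,q,r] = [q,r] − [p,r] + [p,q]. For instance
  ∂[1,3,4] = [3,4] − [1,4] + [1,3],
  ∂[3,4,6] = [4,6] − [3,6] + [3,4].
The 21×14 boundary matrix has rank 13 and Smith normal form diag(1,1,1,1,1,1,1,1,1,1,1,1,1).

Reading off H_k = ker ∂_k / im ∂_{k+1}:

  H_0: rank C_0 − rank ∂_1 = 7 − 6 = 1, and the invariant factors of ∂_1 are all 1, so H_0 ≅ Z.
  H_1: rank ker ∂_1 − rank ∂_2 = (21 − 6) − 13 = 2, and the invariant factors of ∂_2 are all 1, so H_1 ≅ Z^2.
  H_2: rank ker ∂_2 − rank ∂_3 = (14 − 13) − 0 = 1, and there is no ∂_3, so H_2 ≅ Z.

As a check, the Euler characteristic is 7 − 21 + 14 = 0, which agrees with 1 − 2 + 1 = 0.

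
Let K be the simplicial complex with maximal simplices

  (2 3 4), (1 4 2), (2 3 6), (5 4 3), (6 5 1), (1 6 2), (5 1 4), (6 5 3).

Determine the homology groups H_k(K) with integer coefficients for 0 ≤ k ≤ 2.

H_0 ≅ Z,  H_1 = 0,  H_2 ≅ Z.

Take the total order 1 < 2 < 3 < 4 < 5 < 6 on the vertex set. Then K (dimension 2) consists of the simplices:

  0-simplices (6): [1], [2], [3], [4], [5], [6]
  1-simplices (12): [1,2], [1,4], [1,5], [1,6], [2,3], [2,4], [2,6], [3,4], [3,5], [3,6], [4,5], [5,6]
  2-simplices (8): [1,2,4], [1,2,6], [1,4,5], [1,5,6], [2,3,4], [2,3,6], [3,4,5], [3,5,6]

Hence C_0 ≅ Z^6, C_1 ≅ Z^12, C_2 ≅ Z^8.

Boundary ∂_1: C_1 → C_0 is given by ∂[p,q] = [q] − [p]. For instance
  ∂[3,6] = [6] − [3].
The 6×12 boundary matrix has rank 5 and Smith normal form diag(1,1,1,1,1).

The boundary map ∂_2: C_2 → C_1 maps a triangle to the signed sum of its edges. For instance
  ∂[1,2,6] = [2,6] − [1,6] + [1,2],
  ∂[1,2,4] = [2,4] − [1,4] + [1,2].
This gives a 12×8 integer matrix of rank 7; reducing to Smith normal form yields diagonal entries (1,1,1,1,1,1,1).

Now H_k = ker ∂_k / im ∂_{k+1}, so:

  H_0: rank C_0 − rank ∂_1 = 6 − 5 = 1, and the invariant factors of ∂_1 are all 1, so H_0 = Z.
  H_1: rank ker ∂_1 − rank ∂_2 = (12 − 5) − 7 = 0, and the invariant factors of ∂_2 are all 1, so H_1 = 0.
  H_2: rank ker ∂_2 − rank ∂_3 = (8 − 7) − 0 = 1, and there is no ∂_3, so H_2 = Z.

(K is a triangulation of the 2-sphere S^2.)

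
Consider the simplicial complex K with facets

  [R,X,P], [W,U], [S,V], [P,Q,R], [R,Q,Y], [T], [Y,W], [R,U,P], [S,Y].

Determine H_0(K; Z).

We work with the vertex ordering P < Q < R < S < T < U < V < W < X < Y. The simplices of K, each written with vertices in increasing order, are:

  0-simplices (10): P, Q, R, S, T, U, V, W, X, Y
  1-simplices (13): PQ, PR, PU, PX, QR, QY, RU, RX, RY, SV, SY, UW, WY
  2-simplices (4): PQR, PRU, PRX, QRY

Hence C_0 ≅ Z^10, C_1 ≅ Z^13, C_2 ≅ Z^4.

Boundary ∂_1: C_1 → C_0 sends each edge [p,q] (with p < q) to q − p.
The 10×13 boundary matrix has rank 8 and Smith normal form diag(1,1,1,1,1,1,1,1).

The boundary map ∂_2: C_2 → C_1 sends each 2-simplex [p,q,r] to [q,r] − [p,r] + [p,q]. For instance
  ∂QRY = RY − QY + QR,
  ∂PRX = RX − PX + PR.
As a 13×4 matrix over Z this has rank 4, with invariant factors (1,1,1,1).

From H_k ≅ ker(∂_k) / im(∂_{k+1}) we obtain:

  H_0: rank C_0 − rank ∂_1 = 10 − 8 = 2, and the invariant factors of ∂_1 are all 1, so H_0 = Z^2.

H_0 ≅ Z^2.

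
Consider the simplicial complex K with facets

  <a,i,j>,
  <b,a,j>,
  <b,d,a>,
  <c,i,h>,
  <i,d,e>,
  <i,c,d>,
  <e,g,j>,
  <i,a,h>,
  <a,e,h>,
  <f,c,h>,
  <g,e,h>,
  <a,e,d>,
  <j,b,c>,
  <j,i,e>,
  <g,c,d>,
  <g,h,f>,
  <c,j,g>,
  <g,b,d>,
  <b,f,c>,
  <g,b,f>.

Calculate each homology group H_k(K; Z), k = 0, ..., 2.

We work with the vertex ordering a < b < c < d < e < f < g < h < i < j. The simplices of K, each written with vertices in increasing order, are:

  0-simplices (10): a, b, c, d, e, f, g, h, i, j
  1-simplices (30): ab, ad, ae, ah, ai, aj, bc, bd, bf, bg, bj, cd, cf, cg, ch, ci, cj, de, dg, di, eg, eh, ei, ej, fg, fh, gh, gj, hi, ij
  2-simplices (20): abd, abj, ade, aeh, ahi, aij, bcf, bcj, bdg, bfg, cdg, cdi, cfh, cgj, chi, dei, egh, egj, eij, fgh

Hence C_0 ≅ Z^10, C_1 ≅ Z^30, C_2 ≅ Z^20.

Boundary ∂_1: C_1 → C_0 maps an edge to its endpoints' difference, ∂[p,q] = q − p. For instance
  ∂cf = f − c.
As a 10×30 matrix over Z this has rank 9, with invariant factors (1,1,1,1,1,1,1,1,1).

The boundary map ∂_2: C_2 → C_1 maps a triangle to the signed sum of its edges. For instance
  ∂chi = hi − ci + ch,
  ∂cfh = fh − ch + cf.
The 30×20 boundary matrix has rank 20 and Smith normal form diag(1,1,1,1,1,1,1,1,1,1,1,1,1,1,1,1,1,1,1,2).

Now H_k = ker ∂_k / im ∂_{k+1}, so:

  H_0: rank C_0 − rank ∂_1 = 10 − 9 = 1, and the invariant factors of ∂_1 are all 1, so H_0 ≅ Z.
  H_1: rank ker ∂_1 − rank ∂_2 = (30 − 9) − 20 = 1, and ∂_2 has invariant factor 2 > 1, so H_1 ≅ Z ⊕ Z/2.
  H_2: rank ker ∂_2 − rank ∂_3 = (20 − 20) − 0 = 0, and there is no ∂_3, so H_2 ≅ 0.

As a check, the Euler characteristic is 10 − 30 + 20 = 0, which agrees with 1 − 1 + 0 = 0.

H_0 ≅ Z,  H_1 ≅ Z ⊕ Z/2,  H_2 = 0.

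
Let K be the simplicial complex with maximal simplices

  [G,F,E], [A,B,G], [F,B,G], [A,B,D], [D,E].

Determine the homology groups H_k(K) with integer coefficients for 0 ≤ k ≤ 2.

Take the total order A < B < D < E < F < G on the vertex set. Then K (dimension 2) consists of the simplices:

  0-simplices (6): A, B, D, E, F, G
  1-simplices (10): AB, AD, AG, BD, BF, BG, DE, EF, EG, FG
  2-simplices (4): ABD, ABG, BFG, EFG

giving chain groups C_0 ≅ Z^6, C_1 ≅ Z^10, C_2 ≅ Z^4.

Boundary ∂_1: C_1 → C_0 maps an edge to its endpoints' difference, ∂[p,q] = q − p.
As a 6×10 matrix over Z this has rank 5, with invariant factors (1,1,1,1,1).

∂_2: C_2 → C_1 acts by ∂[p,q,r] = [q,r] − [p,r] + [p,q]. For instance
  ∂ABD = BD − AD + AB,
  ∂EFG = FG − EG + EF.
The 10×4 boundary matrix has rank 4 and Smith normal form diag(1,1,1,1).

Computing H_k = (kernel of ∂_k) / (image of ∂_{k+1}):

  H_0: rank C_0 − rank ∂_1 = 6 − 5 = 1, and the invariant factors of ∂_1 are all 1, so H_0 = Z.
  H_1: rank ker ∂_1 − rank ∂_2 = (10 − 5) − 4 = 1, and the invariant factors of ∂_2 are all 1, so H_1 = Z.
  H_2: rank ker ∂_2 − rank ∂_3 = (4 − 4) − 0 = 0, and there is no ∂_3, so H_2 = 0.

H_0 = Z,  H_1 = Z,  H_2 = 0.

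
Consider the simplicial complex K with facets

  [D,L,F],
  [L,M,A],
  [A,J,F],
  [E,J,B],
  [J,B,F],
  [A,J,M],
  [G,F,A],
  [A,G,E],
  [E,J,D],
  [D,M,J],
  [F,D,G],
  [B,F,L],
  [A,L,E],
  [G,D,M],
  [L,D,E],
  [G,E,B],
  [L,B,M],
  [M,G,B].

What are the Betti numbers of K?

Take the total order A < B < D < E < F < G < J < L < M on the vertex set. Then K (dimension 2) consists of the simplices:

  0-simplices (9): A, B, D, E, F, G, J, L, M
  1-simplices (27): AE, AF, AG, AJ, AL, AM, BE, BF, BG, BJ, BL, BM, DE, DF, DG, DJ, DL, DM, EG, EJ, EL, FG, FJ, FL, GM, JM, LM
  2-simplices (18): AEG, AEL, AFG, AFJ, AJM, ALM, BEG, BEJ, BFJ, BFL, BGM, BLM, DEJ, DEL, DFG, DFL, DGM, DJM

Hence C_0 ≅ Z^9, C_1 ≅ Z^27, C_2 ≅ Z^18.

Boundary ∂_1: C_1 → C_0 is given by ∂[p,q] = [q] − [p]. For instance
  ∂AM = M − A.
The 9×27 boundary matrix has rank 8 and Smith normal form diag(1,1,1,1,1,1,1,1).

∂_2: C_2 → C_1 sends each 2-simplex [p,q,r] to [q,r] − [p,r] + [p,q]. For instance
  ∂BFJ = FJ − BJ + BF,
  ∂BLM = LM − BM + BL.
The resulting 27×18 matrix has rank 17, and its Smith normal form has invariant factors (1,1,1,1,1,1,1,1,1,1,1,1,1,1,1,1,1).

Now H_k = ker ∂_k / im ∂_{k+1}, so:

  H_0: rank C_0 − rank ∂_1 = 9 − 8 = 1, and the invariant factors of ∂_1 are all 1, so H_0 ≅ Z.
  H_1: rank ker ∂_1 − rank ∂_2 = (27 − 8) − 17 = 2, and the invariant factors of ∂_2 are all 1, so H_1 ≅ Z^2.
  H_2: rank ker ∂_2 − rank ∂_3 = (18 − 17) − 0 = 1, and there is no ∂_3, so H_2 ≅ Z.

As a check, the Euler characteristic is 9 − 27 + 18 = 0, which agrees with 1 − 2 + 1 = 0.

Hence the Betti numbers are b_0 = 1, b_1 = 2, b_2 = 1.

b_0 = 1, b_1 = 2, b_2 = 1.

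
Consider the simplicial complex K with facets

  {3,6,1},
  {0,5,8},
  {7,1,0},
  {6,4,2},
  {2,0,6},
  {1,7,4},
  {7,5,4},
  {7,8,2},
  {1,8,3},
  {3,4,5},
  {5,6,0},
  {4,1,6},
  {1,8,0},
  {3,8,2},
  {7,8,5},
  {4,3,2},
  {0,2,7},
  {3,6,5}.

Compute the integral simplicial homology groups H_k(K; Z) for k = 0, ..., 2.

K has 9 vertices, 27 edges, 18 triangles.
rank ∂_0 = 0, rank ∂_1 = 8 ⇒ b_0 = 9 − 0 − 8 = 1; all invariant factors of ∂_1 are 1 so no torsion. So H_0 = Z.
rank ∂_1 = 8, rank ∂_2 = 18 ⇒ b_1 = 27 − 8 − 18 = 1; ∂_2 has invariant factor(s) [2] giving torsion. So H_1 = Z ⊕ Z/2Z.
rank ∂_2 = 18, rank ∂_3 = 0 ⇒ b_2 = 18 − 18 − 0 = 0. So H_2 = 0.

H_0 ≅ Z,  H_1 ≅ Z ⊕ Z/2Z,  H_2 = 0.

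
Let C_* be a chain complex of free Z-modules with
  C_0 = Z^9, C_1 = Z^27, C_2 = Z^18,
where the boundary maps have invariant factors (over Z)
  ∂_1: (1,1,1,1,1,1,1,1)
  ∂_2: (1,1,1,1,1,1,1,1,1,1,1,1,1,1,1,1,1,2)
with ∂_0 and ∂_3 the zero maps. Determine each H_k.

H_0: b_0 = 9 − 0 − 8 = 1; torsion from ∂_1 factors > 1: none. So H_0 ≅ Z.
H_1: b_1 = 27 − 8 − 18 = 1; torsion from ∂_2 factors > 1: [2]. So H_1 ≅ Z ⊕ Z/2Z.
H_2: b_2 = 18 − 18 − 0 = 0; torsion from ∂_3 factors > 1: none. So H_2 ≅ 0.

H_0 ≅ Z,  H_1 ≅ Z ⊕ Z/2Z,  H_2 = 0.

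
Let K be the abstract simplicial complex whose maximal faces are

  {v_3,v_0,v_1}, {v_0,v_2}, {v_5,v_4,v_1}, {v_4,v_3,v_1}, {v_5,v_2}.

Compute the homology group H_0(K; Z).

H_0 ≅ Z.

Take the total order v_0 < v_1 < v_2 < v_3 < v_4 < v_5 on the vertex set. Then K (dimension 2) consists of the simplices:

  0-simplices (6): [v_0], [v_1], [v_2], [v_3], [v_4], [v_5]
  1-simplices (9): [v_0,v_1], [v_0,v_2], [v_0,v_3], [v_1,v_3], [v_1,v_4], [v_1,v_5], [v_2,v_5], [v_3,v_4], [v_4,v_5]
  2-simplices (3): [v_0,v_1,v_3], [v_1,v_3,v_4], [v_1,v_4,v_5]

Hence C_0 ≅ Z^6, C_1 ≅ Z^9, C_2 ≅ Z^3.

∂_1: C_1 → C_0 is given by ∂[p,q] = [q] − [p]. For instance
  ∂[v_2,v_5] = [v_5] − [v_2].
The 6×9 boundary matrix has rank 5 and Smith normal form diag(1,1,1,1,1).

The boundary map ∂_2: C_2 → C_1 sends each 2-simplex [p,q,r] to [q,r] − [p,r] + [p,q]. For instance
  ∂[v_1,v_3,v_4] = [v_3,v_4] − [v_1,v_4] + [v_1,v_3],
  ∂[v_0,v_1,v_3] = [v_1,v_3] − [v_0,v_3] + [v_0,v_1].
The resulting 9×3 matrix has rank 3, and its Smith normal form has invariant factors (1,1,1).

Now H_k = ker ∂_k / im ∂_{k+1}, so:

  H_0: rank C_0 − rank ∂_1 = 6 − 5 = 1, and the invariant factors of ∂_1 are all 1, so H_0 = Z.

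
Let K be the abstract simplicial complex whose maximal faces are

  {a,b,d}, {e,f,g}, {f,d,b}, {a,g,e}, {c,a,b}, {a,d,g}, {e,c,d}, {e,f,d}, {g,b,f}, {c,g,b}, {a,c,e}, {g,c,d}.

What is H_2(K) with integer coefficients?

H_2 = 0.

Order the vertices as a < b < c < d < e < f < g. Listing each simplex with vertices in this order, K has dimension 2 with simplices:

  0-simplices (7): a, b, c, d, e, f, g
  1-simplices (18): ab, ac, ad, ae, ag, bc, bd, bf, bg, cd, ce, cg, de, df, dg, ef, eg, fg
  2-simplices (12): abc, abd, ace, adg, aeg, bcg, bdf, bfg, cde, cdg, def, efg

Hence C_0 ≅ Z^7, C_1 ≅ Z^18, C_2 ≅ Z^12.

Boundary ∂_1: C_1 → C_0 sends each edge [p,q] (with p < q) to q − p.
The resulting 7×18 matrix has rank 6, and its Smith normal form has invariant factors (1,1,1,1,1,1).

∂_2: C_2 → C_1 acts by ∂[p,q,r] = [q,r] − [p,r] + [p,q]. For instance
  ∂bdf = df − bf + bd,
  ∂def = ef − df + de.
The resulting 18×12 matrix has rank 12, and its Smith normal form has invariant factors (1,1,1,1,1,1,1,1,1,1,1,2).

From H_k ≅ ker(∂_k) / im(∂_{k+1}) we obtain:

  H_2: rank ker ∂_2 − rank ∂_3 = (12 − 12) − 0 = 0, and there is no ∂_3, so H_2 = 0.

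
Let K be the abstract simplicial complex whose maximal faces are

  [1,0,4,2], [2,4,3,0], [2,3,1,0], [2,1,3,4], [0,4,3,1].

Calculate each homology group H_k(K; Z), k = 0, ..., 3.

H_0 ≅ Z,  H_1 = 0,  H_2 = 0,  H_3 ≅ Z.

We work with the vertex ordering 0 < 1 < 2 < 3 < 4. The simplices of K, each written with vertices in increasing order, are:

  0-simplices (5): [0], [1], [2], [3], [4]
  1-simplices (10): [0,1], [0,2], [0,3], [0,4], [1,2], [1,3], [1,4], [2,3], [2,4], [3,4]
  2-simplices (10): [0,1,2], [0,1,3], [0,1,4], [0,2,3], [0,2,4], [0,3,4], [1,2,3], [1,2,4], [1,3,4], [2,3,4]
  3-simplices (5): [0,1,2,3], [0,1,2,4], [0,1,3,4], [0,2,3,4], [1,2,3,4]

so the chain groups are C_0 ≅ Z^5, C_1 ≅ Z^10, C_2 ≅ Z^10, C_3 ≅ Z^5.

The boundary map ∂_1: C_1 → C_0 sends each edge [p,q] (with p < q) to q − p. For instance
  ∂[2,3] = [3] − [2].
The 5×10 boundary matrix has rank 4 and Smith normal form diag(1,1,1,1).

Boundary ∂_2: C_2 → C_1 acts by ∂[p,q,r] = [q,r] − [p,r] + [p,q]. For instance
  ∂[0,3,4] = [3,4] − [0,4] + [0,3],
  ∂[0,1,3] = [1,3] − [0,3] + [0,1].
As a 10×10 matrix over Z this has rank 6, with invariant factors (1,1,1,1,1,1).

∂_3: C_3 → C_2 sends each 3-simplex σ to the alternating sum Σ_i (−1)^i (σ with its i-th vertex removed). For instance
  ∂[0,1,3,4] = [1,3,4] − [0,3,4] + [0,1,4] − [0,1,3],
  ∂[1,2,3,4] = [2,3,4] − [1,3,4] + [1,2,4] − [1,2,3].
This gives a 10×5 integer matrix of rank 4; reducing to Smith normal form yields diagonal entries (1,1,1,1).

Now H_k = ker ∂_k / im ∂_{k+1}, so:

  H_0: rank C_0 − rank ∂_1 = 5 − 4 = 1, and the invariant factors of ∂_1 are all 1, so H_0 = Z.
  H_1: rank ker ∂_1 − rank ∂_2 = (10 − 4) − 6 = 0, and the invariant factors of ∂_2 are all 1, so H_1 = 0.
  H_2: rank ker ∂_2 − rank ∂_3 = (10 − 6) − 4 = 0, and the invariant factors of ∂_3 are all 1, so H_2 = 0.
  H_3: rank ker ∂_3 − rank ∂_4 = (5 − 4) − 0 = 1, and there is no ∂_4, so H_3 = Z.

(K is a triangulation of the 3-sphere S^3.)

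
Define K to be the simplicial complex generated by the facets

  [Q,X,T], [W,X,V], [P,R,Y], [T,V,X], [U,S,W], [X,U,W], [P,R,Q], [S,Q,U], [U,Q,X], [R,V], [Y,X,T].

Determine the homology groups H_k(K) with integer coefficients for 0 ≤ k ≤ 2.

H_0 ≅ Z,  H_1 ≅ Z^2,  H_2 = 0.

We work with the vertex ordering P < Q < R < S < T < U < V < W < X < Y. The simplices of K, each written with vertices in increasing order, are:

  0-simplices (10): P, Q, R, S, T, U, V, W, X, Y
  1-simplices (21): PQ, PR, PY, QR, QS, QT, QU, QX, RV, RY, SU, SW, TV, TX, TY, UW, UX, VW, VX, WX, XY
  2-simplices (10): PQR, PRY, QSU, QTX, QUX, SUW, TVX, TXY, UWX, VWX

giving chain groups C_0 ≅ Z^10, C_1 ≅ Z^21, C_2 ≅ Z^10.

∂_1: C_1 → C_0 sends each edge [p,q] (with p < q) to q − p. For instance
  ∂PY = Y − P.
This gives a 10×21 integer matrix of rank 9; reducing to Smith normal form yields diagonal entries (1,1,1,1,1,1,1,1,1).

Boundary ∂_2: C_2 → C_1 acts by ∂[p,q,r] = [q,r] − [p,r] + [p,q]. For instance
  ∂PQR = QR − PR + PQ,
  ∂PRY = RY − PY + PR.
The resulting 21×10 matrix has rank 10, and its Smith normal form has invariant factors (1,1,1,1,1,1,1,1,1,1).

Now H_k = ker ∂_k / im ∂_{k+1}, so:

  H_0: rank C_0 − rank ∂_1 = 10 − 9 = 1, and the invariant factors of ∂_1 are all 1, so H_0 = Z.
  H_1: rank ker ∂_1 − rank ∂_2 = (21 − 9) − 10 = 2, and the invariant factors of ∂_2 are all 1, so H_1 = Z^2.
  H_2: rank ker ∂_2 − rank ∂_3 = (10 − 10) − 0 = 0, and there is no ∂_3, so H_2 = 0.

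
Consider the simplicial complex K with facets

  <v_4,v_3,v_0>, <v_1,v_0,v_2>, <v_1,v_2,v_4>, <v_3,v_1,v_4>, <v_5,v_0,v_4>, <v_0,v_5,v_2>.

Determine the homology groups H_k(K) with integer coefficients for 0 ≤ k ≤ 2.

K has 6 vertices, 12 edges, 6 triangles.
rank ∂_0 = 0, rank ∂_1 = 5 ⇒ b_0 = 6 − 0 − 5 = 1; all invariant factors of ∂_1 are 1 so no torsion. So H_0 ≅ Z.
rank ∂_1 = 5, rank ∂_2 = 6 ⇒ b_1 = 12 − 5 − 6 = 1; all invariant factors of ∂_2 are 1 so no torsion. So H_1 ≅ Z.
rank ∂_2 = 6, rank ∂_3 = 0 ⇒ b_2 = 6 − 6 − 0 = 0. So H_2 ≅ 0.

H_0 ≅ Z,  H_1 ≅ Z,  H_2 = 0.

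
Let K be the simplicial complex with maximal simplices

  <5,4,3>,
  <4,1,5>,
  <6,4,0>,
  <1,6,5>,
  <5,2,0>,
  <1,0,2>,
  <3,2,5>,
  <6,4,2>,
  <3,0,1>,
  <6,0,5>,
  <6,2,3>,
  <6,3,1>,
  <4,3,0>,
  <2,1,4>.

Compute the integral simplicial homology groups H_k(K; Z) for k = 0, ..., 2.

H_0 = Z,  H_1 = Z^2,  H_2 = Z.

Take the total order 0 < 1 < 2 < 3 < 4 < 5 < 6 on the vertex set. Then K (dimension 2) consists of the simplices:

  0-simplices (7): [0], [1], [2], [3], [4], [5], [6]
  1-simplices (21): [0,1], [0,2], [0,3], [0,4], [0,5], [0,6], [1,2], [1,3], [1,4], [1,5], [1,6], [2,3], [2,4], [2,5], [2,6], [3,4], [3,5], [3,6], [4,5], [4,6], [5,6]
  2-simplices (14): [0,1,2], [0,1,3], [0,2,5], [0,3,4], [0,4,6], [0,5,6], [1,2,4], [1,3,6], [1,4,5], [1,5,6], [2,3,5], [2,3,6], [2,4,6], [3,4,5]

so the chain groups are C_0 ≅ Z^7, C_1 ≅ Z^21, C_2 ≅ Z^14.

∂_1: C_1 → C_0 sends each edge [p,q] (with p < q) to q − p.
The 7×21 boundary matrix has rank 6 and Smith normal form diag(1,1,1,1,1,1).

∂_2: C_2 → C_1 maps a triangle to the signed sum of its edges. For instance
  ∂[3,4,5] = [4,5] − [3,5] + [3,4],
  ∂[1,3,6] = [3,6] − [1,6] + [1,3].
As a 21×14 matrix over Z this has rank 13, with invariant factors (1,1,1,1,1,1,1,1,1,1,1,1,1).

Reading off H_k = ker ∂_k / im ∂_{k+1}:

  H_0: rank C_0 − rank ∂_1 = 7 − 6 = 1, and the invariant factors of ∂_1 are all 1, so H_0 = Z.
  H_1: rank ker ∂_1 − rank ∂_2 = (21 − 6) − 13 = 2, and the invariant factors of ∂_2 are all 1, so H_1 = Z^2.
  H_2: rank ker ∂_2 − rank ∂_3 = (14 − 13) − 0 = 1, and there is no ∂_3, so H_2 = Z.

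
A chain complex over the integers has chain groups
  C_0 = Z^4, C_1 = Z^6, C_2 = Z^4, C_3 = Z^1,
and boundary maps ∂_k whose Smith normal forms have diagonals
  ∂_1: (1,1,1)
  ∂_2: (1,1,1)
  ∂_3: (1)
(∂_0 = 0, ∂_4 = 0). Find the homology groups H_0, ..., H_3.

H_0: b_0 = 4 − 0 − 3 = 1; torsion from ∂_1 factors > 1: none. So H_0 ≅ Z.
H_1: b_1 = 6 − 3 − 3 = 0; torsion from ∂_2 factors > 1: none. So H_1 ≅ 0.
H_2: b_2 = 4 − 3 − 1 = 0; torsion from ∂_3 factors > 1: none. So H_2 ≅ 0.
H_3: b_3 = 1 − 1 − 0 = 0; torsion from ∂_4 factors > 1: none. So H_3 ≅ 0.

H_0 ≅ Z,  H_1 = 0,  H_2 = 0,  H_3 = 0.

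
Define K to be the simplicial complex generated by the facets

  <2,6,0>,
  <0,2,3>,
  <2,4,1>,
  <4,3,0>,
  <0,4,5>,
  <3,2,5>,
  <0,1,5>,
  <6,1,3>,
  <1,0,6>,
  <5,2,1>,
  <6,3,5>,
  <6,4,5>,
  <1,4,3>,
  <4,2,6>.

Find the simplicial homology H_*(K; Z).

H_0 = Z,  H_1 = Z^2,  H_2 = Z.

Fix the vertex order 0 < 1 < 2 < 3 < 4 < 5 < 6 and write every simplex with vertices in increasing order. Then dim K = 2 and the simplices of K are:

  0-simplices (7): [0], [1], [2], [3], [4], [5], [6]
  1-simplices (21): [0,1], [0,2], [0,3], [0,4], [0,5], [0,6], [1,2], [1,3], [1,4], [1,5], [1,6], [2,3], [2,4], [2,5], [2,6], [3,4], [3,5], [3,6], [4,5], [4,6], [5,6]
  2-simplices (14): [0,1,5], [0,1,6], [0,2,3], [0,2,6], [0,3,4], [0,4,5], [1,2,4], [1,2,5], [1,3,4], [1,3,6], [2,3,5], [2,4,6], [3,5,6], [4,5,6]

giving chain groups C_0 ≅ Z^7, C_1 ≅ Z^21, C_2 ≅ Z^14.

∂_1: C_1 → C_0 sends each edge [p,q] (with p < q) to q − p.
This gives a 7×21 integer matrix of rank 6; reducing to Smith normal form yields diagonal entries (1,1,1,1,1,1).

Boundary ∂_2: C_2 → C_1 acts by ∂[p,q,r] = [q,r] − [p,r] + [p,q]. For instance
  ∂[0,2,3] = [2,3] − [0,3] + [0,2],
  ∂[2,4,6] = [4,6] − [2,6] + [2,4].
The resulting 21×14 matrix has rank 13, and its Smith normal form has invariant factors (1,1,1,1,1,1,1,1,1,1,1,1,1).

Computing H_k = (kernel of ∂_k) / (image of ∂_{k+1}):

  H_0: rank C_0 − rank ∂_1 = 7 − 6 = 1, and the invariant factors of ∂_1 are all 1, so H_0 = Z.
  H_1: rank ker ∂_1 − rank ∂_2 = (21 − 6) − 13 = 2, and the invariant factors of ∂_2 are all 1, so H_1 = Z^2.
  H_2: rank ker ∂_2 − rank ∂_3 = (14 − 13) − 0 = 1, and there is no ∂_3, so H_2 = Z.

As a check, the Euler characteristic is 7 − 21 + 14 = 0, which agrees with 1 − 2 + 1 = 0.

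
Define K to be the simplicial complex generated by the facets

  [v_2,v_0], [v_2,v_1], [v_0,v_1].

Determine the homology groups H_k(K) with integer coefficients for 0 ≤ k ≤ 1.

H_0 ≅ Z,  H_1 ≅ Z.

K has 3 vertices, 3 edges.
rank ∂_0 = 0, rank ∂_1 = 2 ⇒ b_0 = 3 − 0 − 2 = 1; all invariant factors of ∂_1 are 1 so no torsion. So H_0 ≅ Z.
rank ∂_1 = 2, rank ∂_2 = 0 ⇒ b_1 = 3 − 2 − 0 = 1. So H_1 ≅ Z.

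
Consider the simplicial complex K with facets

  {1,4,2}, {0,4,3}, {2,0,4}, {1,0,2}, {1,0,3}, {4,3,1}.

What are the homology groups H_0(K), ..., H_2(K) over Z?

K has 5 vertices, 9 edges, 6 triangles.
rank ∂_0 = 0, rank ∂_1 = 4 ⇒ b_0 = 5 − 0 − 4 = 1; all invariant factors of ∂_1 are 1 so no torsion. So H_0 = Z.
rank ∂_1 = 4, rank ∂_2 = 5 ⇒ b_1 = 9 − 4 − 5 = 0; all invariant factors of ∂_2 are 1 so no torsion. So H_1 = 0.
rank ∂_2 = 5, rank ∂_3 = 0 ⇒ b_2 = 6 − 5 − 0 = 1. So H_2 = Z.

H_0 ≅ Z,  H_1 = 0,  H_2 ≅ Z.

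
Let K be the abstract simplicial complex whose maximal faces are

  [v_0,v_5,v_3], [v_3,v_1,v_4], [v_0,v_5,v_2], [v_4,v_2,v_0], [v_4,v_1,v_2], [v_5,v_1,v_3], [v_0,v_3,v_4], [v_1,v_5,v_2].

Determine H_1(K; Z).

H_1 = 0.

Take the total order v_0 < v_1 < v_2 < v_3 < v_4 < v_5 on the vertex set. Then K (dimension 2) consists of the simplices:

  0-simplices (6): [v_0], [v_1], [v_2], [v_3], [v_4], [v_5]
  1-simplices (12): [v_0,v_2], [v_0,v_3], [v_0,v_4], [v_0,v_5], [v_1,v_2], [v_1,v_3], [v_1,v_4], [v_1,v_5], [v_2,v_4], [v_2,v_5], [v_3,v_4], [v_3,v_5]
  2-simplices (8): [v_0,v_2,v_4], [v_0,v_2,v_5], [v_0,v_3,v_4], [v_0,v_3,v_5], [v_1,v_2,v_4], [v_1,v_2,v_5], [v_1,v_3,v_4], [v_1,v_3,v_5]

Hence C_0 ≅ Z^6, C_1 ≅ Z^12, C_2 ≅ Z^8.

Boundary ∂_1: C_1 → C_0 sends each edge [p,q] (with p < q) to q − p. For instance
  ∂[v_2,v_4] = [v_4] − [v_2].
As a 6×12 matrix over Z this has rank 5, with invariant factors (1,1,1,1,1).

Boundary ∂_2: C_2 → C_1 acts by ∂[p,q,r] = [q,r] − [p,r] + [p,q]. For instance
  ∂[v_0,v_2,v_4] = [v_2,v_4] − [v_0,v_4] + [v_0,v_2],
  ∂[v_1,v_2,v_4] = [v_2,v_4] − [v_1,v_4] + [v_1,v_2].
The 12×8 boundary matrix has rank 7 and Smith normal form diag(1,1,1,1,1,1,1).

Reading off H_k = ker ∂_k / im ∂_{k+1}:

  H_1: rank ker ∂_1 − rank ∂_2 = (12 − 5) − 7 = 0, and the invariant factors of ∂_2 are all 1, so H_1 = 0.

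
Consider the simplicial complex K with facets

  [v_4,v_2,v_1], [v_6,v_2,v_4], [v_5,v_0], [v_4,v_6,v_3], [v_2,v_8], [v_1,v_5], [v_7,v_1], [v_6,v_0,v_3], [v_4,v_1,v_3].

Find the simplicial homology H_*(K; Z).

H_0 ≅ Z,  H_1 ≅ Z,  H_2 = 0.

Take the total order v_0 < v_1 < v_2 < v_3 < v_4 < v_5 < v_6 < v_7 < v_8 on the vertex set. Then K (dimension 2) consists of the simplices:

  0-simplices (9): [v_0], [v_1], [v_2], [v_3], [v_4], [v_5], [v_6], [v_7], [v_8]
  1-simplices (14): [v_0,v_3], [v_0,v_5], [v_0,v_6], [v_1,v_2], [v_1,v_3], [v_1,v_4], [v_1,v_5], [v_1,v_7], [v_2,v_4], [v_2,v_6], [v_2,v_8], [v_3,v_4], [v_3,v_6], [v_4,v_6]
  2-simplices (5): [v_0,v_3,v_6], [v_1,v_2,v_4], [v_1,v_3,v_4], [v_2,v_4,v_6], [v_3,v_4,v_6]

Hence C_0 ≅ Z^9, C_1 ≅ Z^14, C_2 ≅ Z^5.

The boundary map ∂_1: C_1 → C_0 sends each edge [p,q] (with p < q) to q − p. For instance
  ∂[v_3,v_4] = [v_4] − [v_3].
This gives a 9×14 integer matrix of rank 8; reducing to Smith normal form yields diagonal entries (1,1,1,1,1,1,1,1).

The boundary map ∂_2: C_2 → C_1 sends each 2-simplex [p,q,r] to [q,r] − [p,r] + [p,q]. For instance
  ∂[v_0,v_3,v_6] = [v_3,v_6] − [v_0,v_6] + [v_0,v_3],
  ∂[v_1,v_3,v_4] = [v_3,v_4] − [v_1,v_4] + [v_1,v_3].
The 14×5 boundary matrix has rank 5 and Smith normal form diag(1,1,1,1,1).

Now H_k = ker ∂_k / im ∂_{k+1}, so:

  H_0: rank C_0 − rank ∂_1 = 9 − 8 = 1, and the invariant factors of ∂_1 are all 1, so H_0 ≅ Z.
  H_1: rank ker ∂_1 − rank ∂_2 = (14 − 8) − 5 = 1, and the invariant factors of ∂_2 are all 1, so H_1 ≅ Z.
  H_2: rank ker ∂_2 − rank ∂_3 = (5 − 5) − 0 = 0, and there is no ∂_3, so H_2 ≅ 0.

As a check, the Euler characteristic is 9 − 14 + 5 = 0, which agrees with 1 − 1 + 0 = 0.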